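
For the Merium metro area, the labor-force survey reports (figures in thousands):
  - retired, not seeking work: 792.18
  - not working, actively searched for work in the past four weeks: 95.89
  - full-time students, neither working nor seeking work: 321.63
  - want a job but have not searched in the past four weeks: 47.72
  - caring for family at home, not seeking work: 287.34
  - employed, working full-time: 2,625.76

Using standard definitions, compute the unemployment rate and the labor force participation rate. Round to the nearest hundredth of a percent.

Unemployment rate ≈ 3.52%; labor force participation rate ≈ 65.26%.

Employed = 2,625.76 thousand.
Unemployed = 95.89 thousand.
Labor force = 2,625.76 + 95.89 = 2,721.65 thousand.
Not in labor force = 792.18 + 321.63 + 47.72 + 287.34 = 1,448.87 thousand (those not working and not actively searching are outside the labor force — including those who want a job but have given up searching).
Civilian working-age population = 2,721.65 + 1,448.87 = 4,170.52 thousand.
Unemployment rate = 95.89 / 2,721.65 = 3.52%.
Labor force participation rate = 2,721.65 / 4,170.52 = 65.26%.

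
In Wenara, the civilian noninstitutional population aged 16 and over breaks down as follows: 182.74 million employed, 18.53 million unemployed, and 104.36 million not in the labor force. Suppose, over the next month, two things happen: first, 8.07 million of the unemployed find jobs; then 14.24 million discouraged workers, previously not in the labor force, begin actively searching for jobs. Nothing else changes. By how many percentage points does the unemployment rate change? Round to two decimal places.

Initially, labor force = 182.74 + 18.53 = 201.27 million, so u = 18.53/201.27 = 9.21%.
After the first change, unemployed falls and employed rises by 8.07; labor force unchanged → E = 190.81, U = 10.46, labor force = 201.27 million.
After the second change, unemployed and labor force both rise by 14.24 → E = 190.81, U = 24.70, labor force = 215.51 million.
New unemployment rate = 24.70 / 215.51 = 11.46%.
Change = 11.46% − 9.21% = +2.25 percentage points.

The unemployment rate changes by +2.25 percentage points.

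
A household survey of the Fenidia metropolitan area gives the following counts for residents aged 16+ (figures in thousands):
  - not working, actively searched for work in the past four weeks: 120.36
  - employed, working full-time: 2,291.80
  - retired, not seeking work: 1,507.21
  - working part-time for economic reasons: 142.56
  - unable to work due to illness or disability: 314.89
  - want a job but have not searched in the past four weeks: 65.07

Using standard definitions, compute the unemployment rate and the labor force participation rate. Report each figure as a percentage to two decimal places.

Unemployment rate ≈ 4.71%; labor force participation rate ≈ 57.51%.

Employed = 2,291.80 + 142.56 = 2,434.36 thousand (anyone who worked, including part-time for economic reasons, counts as employed).
Unemployed = 120.36 thousand.
Labor force = 2,434.36 + 120.36 = 2,554.72 thousand.
Not in labor force = 1,507.21 + 314.89 + 65.07 = 1,887.17 thousand (those not working and not actively searching are outside the labor force — including those who want a job but have given up searching).
Civilian working-age population = 2,554.72 + 1,887.17 = 4,441.89 thousand.
Unemployment rate = 120.36 / 2,554.72 = 4.71%.
Labor force participation rate = 2,554.72 / 4,441.89 = 57.51%.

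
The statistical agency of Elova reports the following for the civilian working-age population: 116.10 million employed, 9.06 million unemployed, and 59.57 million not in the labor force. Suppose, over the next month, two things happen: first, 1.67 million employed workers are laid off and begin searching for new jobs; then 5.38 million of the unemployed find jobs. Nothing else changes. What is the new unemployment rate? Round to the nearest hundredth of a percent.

New unemployment rate ≈ 4.27%.

Initially, labor force = 116.10 + 9.06 = 125.16 million, so u = 9.06/125.16 = 7.24%.
After the first change, employed falls and unemployed rises by 1.67; labor force unchanged → E = 114.43, U = 10.73, labor force = 125.16 million.
After the second change, unemployed falls and employed rises by 5.38; labor force unchanged → E = 119.81, U = 5.35, labor force = 125.16 million.
New unemployment rate = 5.35 / 125.16 = 4.27%.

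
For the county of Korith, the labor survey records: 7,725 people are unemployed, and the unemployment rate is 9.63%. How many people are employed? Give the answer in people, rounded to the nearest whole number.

Labor force = U / u = 7,725 / 0.0963 ≈ 80,218.
Employed = labor force − unemployed = 80,218 − 7,725 = 72,493.

About 72,493 are employed.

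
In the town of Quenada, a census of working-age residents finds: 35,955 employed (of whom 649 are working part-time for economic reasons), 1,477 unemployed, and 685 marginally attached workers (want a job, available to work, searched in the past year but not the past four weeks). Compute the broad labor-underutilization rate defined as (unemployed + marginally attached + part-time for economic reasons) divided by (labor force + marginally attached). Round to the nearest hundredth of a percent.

Labor force = 35,955 + 1,477 = 37,432.
Numerator = 1,477 + 685 + 649 = 2,811.
Denominator = 37,432 + 685 = 38,117.
Broad rate = 2,811 / 38,117 = 7.37%.

Broad underutilization rate ≈ 7.37%.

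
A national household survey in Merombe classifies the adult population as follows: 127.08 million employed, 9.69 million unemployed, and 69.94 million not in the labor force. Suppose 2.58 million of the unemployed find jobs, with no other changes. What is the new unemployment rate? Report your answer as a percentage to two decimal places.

Initially, labor force = 127.08 + 9.69 = 136.77 million, so u = 9.69/136.77 = 7.08%.
After the change, unemployed falls and employed rises by 2.58; labor force unchanged → E = 129.66, U = 7.11, labor force = 136.77 million.
New unemployment rate = 7.11 / 136.77 = 5.20%.

New unemployment rate ≈ 5.20%.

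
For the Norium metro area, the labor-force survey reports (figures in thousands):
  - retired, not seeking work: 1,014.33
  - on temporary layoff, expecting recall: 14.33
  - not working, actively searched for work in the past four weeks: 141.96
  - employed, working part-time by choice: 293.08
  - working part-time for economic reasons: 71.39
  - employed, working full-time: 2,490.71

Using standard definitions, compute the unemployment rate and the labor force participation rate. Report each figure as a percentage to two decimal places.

Unemployment rate ≈ 5.19%; labor force participation rate ≈ 74.80%.

Employed = 293.08 + 71.39 + 2,490.71 = 2,855.18 thousand (anyone who worked, including part-time for economic reasons, counts as employed).
Unemployed = 14.33 + 141.96 = 156.29 thousand (jobless and actively searching, or on temporary layoff).
Labor force = 2,855.18 + 156.29 = 3,011.47 thousand.
Not in labor force = 1,014.33 thousand (those not working and not actively searching are outside the labor force).
Civilian working-age population = 3,011.47 + 1,014.33 = 4,025.80 thousand.
Unemployment rate = 156.29 / 3,011.47 = 5.19%.
Labor force participation rate = 3,011.47 / 4,025.80 = 74.80%.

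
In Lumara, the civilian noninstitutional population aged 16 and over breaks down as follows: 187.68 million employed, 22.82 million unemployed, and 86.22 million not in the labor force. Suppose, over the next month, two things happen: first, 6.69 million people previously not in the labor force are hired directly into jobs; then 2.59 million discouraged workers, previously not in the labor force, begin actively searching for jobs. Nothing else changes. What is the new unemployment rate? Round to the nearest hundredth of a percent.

Initially, labor force = 187.68 + 22.82 = 210.50 million, so u = 22.82/210.50 = 10.84%.
After the first change, employed and labor force both rise by 6.69; unemployed unchanged → E = 194.37, U = 22.82, labor force = 217.19 million.
After the second change, unemployed and labor force both rise by 2.59 → E = 194.37, U = 25.41, labor force = 219.78 million.
New unemployment rate = 25.41 / 219.78 = 11.56%.

New unemployment rate ≈ 11.56%.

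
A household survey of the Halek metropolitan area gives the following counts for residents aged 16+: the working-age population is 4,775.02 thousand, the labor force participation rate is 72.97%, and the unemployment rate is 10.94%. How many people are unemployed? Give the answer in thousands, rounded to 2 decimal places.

About 381.19 thousand are unemployed.

Labor force = 0.7297 × 4,775.02 = 3,484.33 thousand.
Unemployed = 0.1094 × 3,484.33 ≈ 381.19 thousand.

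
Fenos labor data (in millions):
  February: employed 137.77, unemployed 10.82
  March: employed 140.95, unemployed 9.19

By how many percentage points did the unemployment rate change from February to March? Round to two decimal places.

February: labor force = 137.77 + 10.82 = 148.59; u = 10.82/148.59 = 7.28%.
March: labor force = 140.95 + 9.19 = 150.14; u = 9.19/150.14 = 6.12%.
Change = 6.12% − 7.28% = −1.16 pp.

The unemployment rate changed by −1.16 percentage points.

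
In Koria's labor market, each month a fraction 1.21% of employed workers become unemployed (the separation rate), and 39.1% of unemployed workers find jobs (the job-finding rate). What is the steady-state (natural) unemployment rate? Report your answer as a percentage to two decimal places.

Steady-state unemployment rate ≈ 3.00%.

At steady state the flows balance: s·E = f·U, so U/(E+U) = s/(s+f).
u* = 1.21 / (1.21 + 39.1) = 1.21 / 40.31 = 3.00%.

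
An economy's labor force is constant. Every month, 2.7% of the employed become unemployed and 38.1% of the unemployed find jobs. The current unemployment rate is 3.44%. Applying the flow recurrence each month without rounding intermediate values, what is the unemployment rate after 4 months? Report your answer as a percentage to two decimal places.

With a fixed labor force, u_{t+1} = u_t + s·(1−u_t) − f·u_t = u_t·(1−s−f) + s.
Here 1−s−f = 0.592 and s = 0.027.
u_1 = 0.034400 × 0.592 + 0.027 = 0.047365.
u_2 = 0.047365 × 0.592 + 0.027 = 0.055040.
u_3 = 0.055040 × 0.592 + 0.027 = 0.059584.
u_4 = 0.059584 × 0.592 + 0.027 = 0.062274.

Unemployment rate after four months ≈ 6.23%.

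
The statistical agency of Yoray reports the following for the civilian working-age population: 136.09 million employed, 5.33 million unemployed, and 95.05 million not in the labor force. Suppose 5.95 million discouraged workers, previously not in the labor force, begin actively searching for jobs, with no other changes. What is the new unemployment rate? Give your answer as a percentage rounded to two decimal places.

Initially, labor force = 136.09 + 5.33 = 141.42 million, so u = 5.33/141.42 = 3.77%.
After the change, unemployed and labor force both rise by 5.95 → E = 136.09, U = 11.28, labor force = 147.37 million.
New unemployment rate = 11.28 / 147.37 = 7.65%.

New unemployment rate ≈ 7.65%.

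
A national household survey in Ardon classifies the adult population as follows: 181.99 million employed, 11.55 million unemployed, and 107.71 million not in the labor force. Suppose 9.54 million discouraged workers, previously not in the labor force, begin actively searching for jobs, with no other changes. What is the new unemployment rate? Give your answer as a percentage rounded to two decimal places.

Initially, labor force = 181.99 + 11.55 = 193.54 million, so u = 11.55/193.54 = 5.97%.
After the change, unemployed and labor force both rise by 9.54 → E = 181.99, U = 21.09, labor force = 203.08 million.
New unemployment rate = 21.09 / 203.08 = 10.39%.

New unemployment rate ≈ 10.39%.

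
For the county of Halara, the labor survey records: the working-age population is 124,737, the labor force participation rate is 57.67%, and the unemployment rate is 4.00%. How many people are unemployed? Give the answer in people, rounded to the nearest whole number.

Labor force = 0.5767 × 124,737 = 71,936.
Unemployed = 0.0400 × 71,936 ≈ 2,877.

About 2,877 are unemployed.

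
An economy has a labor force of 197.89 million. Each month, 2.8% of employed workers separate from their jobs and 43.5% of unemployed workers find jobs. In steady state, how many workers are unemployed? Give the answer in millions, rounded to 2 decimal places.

About 11.97 million are unemployed in steady state.

Steady-state unemployment rate u* = s/(s+f) = 2.8/(2.8+43.5) = 0.060475.
Unemployed = u* × labor force = 0.060475 × 197.89 ≈ 11.97 million.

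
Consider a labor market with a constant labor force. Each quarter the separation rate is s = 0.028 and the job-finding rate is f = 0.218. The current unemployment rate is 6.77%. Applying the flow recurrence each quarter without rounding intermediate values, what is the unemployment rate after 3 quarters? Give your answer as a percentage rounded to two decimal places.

Unemployment rate after three quarters ≈ 9.41%.

With a fixed labor force, u_{t+1} = u_t + s·(1−u_t) − f·u_t = u_t·(1−s−f) + s.
Here 1−s−f = 0.754 and s = 0.028.
u_1 = 0.067700 × 0.754 + 0.028 = 0.079046.
u_2 = 0.079046 × 0.754 + 0.028 = 0.087601.
u_3 = 0.087601 × 0.754 + 0.028 = 0.094051.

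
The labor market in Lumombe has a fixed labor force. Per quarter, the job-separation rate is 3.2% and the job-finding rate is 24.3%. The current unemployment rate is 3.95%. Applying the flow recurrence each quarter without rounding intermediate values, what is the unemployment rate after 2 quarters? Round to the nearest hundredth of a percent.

Unemployment rate after two quarters ≈ 7.60%.

With a fixed labor force, u_{t+1} = u_t + s·(1−u_t) − f·u_t = u_t·(1−s−f) + s.
Here 1−s−f = 0.725 and s = 0.032.
u_1 = 0.039500 × 0.725 + 0.032 = 0.060637.
u_2 = 0.060637 × 0.725 + 0.032 = 0.075962.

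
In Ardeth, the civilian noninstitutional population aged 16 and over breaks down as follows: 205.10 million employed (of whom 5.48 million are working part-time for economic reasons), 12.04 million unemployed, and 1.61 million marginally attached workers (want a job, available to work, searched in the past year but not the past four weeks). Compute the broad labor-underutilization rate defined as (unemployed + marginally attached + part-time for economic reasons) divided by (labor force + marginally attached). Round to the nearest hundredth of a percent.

Labor force = 205.10 + 12.04 = 217.14 million.
Numerator = 12.04 + 1.61 + 5.48 = 19.13 million.
Denominator = 217.14 + 1.61 = 218.75 million.
Broad rate = 19.13 / 218.75 = 8.75%.

Broad underutilization rate ≈ 8.75%.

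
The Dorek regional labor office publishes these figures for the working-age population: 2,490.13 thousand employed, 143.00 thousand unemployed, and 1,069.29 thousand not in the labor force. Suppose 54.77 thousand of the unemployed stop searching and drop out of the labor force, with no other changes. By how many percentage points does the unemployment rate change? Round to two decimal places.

Initially, labor force = 2,490.13 + 143.00 = 2,633.13 thousand, so u = 143.00/2,633.13 = 5.43%.
After the change, unemployed and labor force both fall by 54.77 → E = 2,490.13, U = 88.23, labor force = 2,578.36 thousand.
New unemployment rate = 88.23 / 2,578.36 = 3.42%.
Change = 3.42% − 5.43% = −2.01 percentage points.

The unemployment rate changes by −2.01 percentage points.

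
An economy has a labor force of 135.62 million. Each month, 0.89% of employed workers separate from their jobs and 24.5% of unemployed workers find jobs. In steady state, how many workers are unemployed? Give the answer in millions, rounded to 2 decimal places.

Steady-state unemployment rate u* = s/(s+f) = 0.89/(0.89+24.5) = 0.035053.
Unemployed = u* × labor force = 0.035053 × 135.62 ≈ 4.75 million.

About 4.75 million are unemployed in steady state.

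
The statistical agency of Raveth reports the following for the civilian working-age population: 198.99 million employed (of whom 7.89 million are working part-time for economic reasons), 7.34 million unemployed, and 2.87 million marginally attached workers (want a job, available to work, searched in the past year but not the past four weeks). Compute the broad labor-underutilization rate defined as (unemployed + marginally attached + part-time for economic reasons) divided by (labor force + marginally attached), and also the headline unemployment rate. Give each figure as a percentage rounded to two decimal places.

Labor force = 198.99 + 7.34 = 206.33 million.
Numerator = 7.34 + 2.87 + 7.89 = 18.10 million.
Denominator = 206.33 + 2.87 = 209.20 million.
Broad rate = 18.10 / 209.20 = 8.65%.
Headline unemployment rate = 7.34 / 206.33 = 3.56%.

Broad underutilization rate ≈ 8.65%; headline unemployment rate ≈ 3.56%.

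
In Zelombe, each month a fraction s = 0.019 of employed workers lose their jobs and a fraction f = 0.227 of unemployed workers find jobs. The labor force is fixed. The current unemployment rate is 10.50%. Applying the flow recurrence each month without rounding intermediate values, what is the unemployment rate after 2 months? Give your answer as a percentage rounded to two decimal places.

With a fixed labor force, u_{t+1} = u_t + s·(1−u_t) − f·u_t = u_t·(1−s−f) + s.
Here 1−s−f = 0.754 and s = 0.019.
u_1 = 0.105000 × 0.754 + 0.019 = 0.098170.
u_2 = 0.098170 × 0.754 + 0.019 = 0.093020.

Unemployment rate after two months ≈ 9.30%.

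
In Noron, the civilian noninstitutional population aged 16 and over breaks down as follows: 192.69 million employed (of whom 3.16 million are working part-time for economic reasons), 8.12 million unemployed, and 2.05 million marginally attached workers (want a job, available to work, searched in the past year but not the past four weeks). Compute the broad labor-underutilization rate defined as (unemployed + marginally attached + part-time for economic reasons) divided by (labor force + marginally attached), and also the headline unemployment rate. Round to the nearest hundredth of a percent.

Broad underutilization rate ≈ 6.57%; headline unemployment rate ≈ 4.04%.

Labor force = 192.69 + 8.12 = 200.81 million.
Numerator = 8.12 + 2.05 + 3.16 = 13.33 million.
Denominator = 200.81 + 2.05 = 202.86 million.
Broad rate = 13.33 / 202.86 = 6.57%.
Headline unemployment rate = 8.12 / 200.81 = 4.04%.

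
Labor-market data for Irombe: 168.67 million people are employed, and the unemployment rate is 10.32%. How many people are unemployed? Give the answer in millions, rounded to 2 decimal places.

About 19.41 million are unemployed.

Let U be the number unemployed. The labor force is E + U, and U/(E+U) = 0.1032.
So U = 0.1032 × 168.67 / (1 − 0.1032) = 17.4067 / 0.8968 ≈ 19.41 million.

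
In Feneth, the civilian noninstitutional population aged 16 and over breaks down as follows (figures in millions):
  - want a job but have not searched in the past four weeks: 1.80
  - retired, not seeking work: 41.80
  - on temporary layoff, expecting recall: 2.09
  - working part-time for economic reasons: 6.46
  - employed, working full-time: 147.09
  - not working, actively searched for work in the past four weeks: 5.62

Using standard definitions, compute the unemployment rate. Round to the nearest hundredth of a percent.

Unemployment rate ≈ 4.78%.

Employed = 6.46 + 147.09 = 153.55 million (anyone who worked, including part-time for economic reasons, counts as employed).
Unemployed = 2.09 + 5.62 = 7.71 million (jobless and actively searching, or on temporary layoff).
Labor force = 153.55 + 7.71 = 161.26 million.
Unemployment rate = 7.71 / 161.26 = 4.78%.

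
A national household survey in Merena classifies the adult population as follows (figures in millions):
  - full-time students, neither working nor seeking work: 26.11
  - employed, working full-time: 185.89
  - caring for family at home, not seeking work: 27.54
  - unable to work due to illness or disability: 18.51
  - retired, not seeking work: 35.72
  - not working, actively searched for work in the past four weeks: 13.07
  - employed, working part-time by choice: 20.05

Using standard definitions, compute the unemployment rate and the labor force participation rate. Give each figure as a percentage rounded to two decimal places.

Employed = 185.89 + 20.05 = 205.94 million.
Unemployed = 13.07 million.
Labor force = 205.94 + 13.07 = 219.01 million.
Not in labor force = 26.11 + 27.54 + 18.51 + 35.72 = 107.88 million (those not working and not actively searching are outside the labor force).
Civilian working-age population = 219.01 + 107.88 = 326.89 million.
Unemployment rate = 13.07 / 219.01 = 5.97%.
Labor force participation rate = 219.01 / 326.89 = 67.00%.

Unemployment rate ≈ 5.97%; labor force participation rate ≈ 67.00%.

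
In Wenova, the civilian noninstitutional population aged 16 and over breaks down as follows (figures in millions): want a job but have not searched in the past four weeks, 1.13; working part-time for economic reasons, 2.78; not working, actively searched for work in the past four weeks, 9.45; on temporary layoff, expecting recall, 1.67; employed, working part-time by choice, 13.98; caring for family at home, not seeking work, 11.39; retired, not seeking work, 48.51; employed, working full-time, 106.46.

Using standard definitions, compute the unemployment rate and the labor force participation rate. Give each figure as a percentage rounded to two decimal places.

Employed = 2.78 + 13.98 + 106.46 = 123.22 million (anyone who worked, including part-time for economic reasons, counts as employed).
Unemployed = 9.45 + 1.67 = 11.12 million (jobless and actively searching, or on temporary layoff).
Labor force = 123.22 + 11.12 = 134.34 million.
Not in labor force = 1.13 + 11.39 + 48.51 = 61.03 million (those not working and not actively searching are outside the labor force — including those who want a job but have given up searching).
Civilian working-age population = 134.34 + 61.03 = 195.37 million.
Unemployment rate = 11.12 / 134.34 = 8.28%.
Labor force participation rate = 134.34 / 195.37 = 68.76%.

Unemployment rate ≈ 8.28%; labor force participation rate ≈ 68.76%.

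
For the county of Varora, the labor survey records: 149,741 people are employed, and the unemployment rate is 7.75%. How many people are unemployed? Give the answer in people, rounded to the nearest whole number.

Let U be the number unemployed. The labor force is E + U, and U/(E+U) = 0.0775.
So U = 0.0775 × 149,741 / (1 − 0.0775) = 11604.93 / 0.9225 ≈ 12,580.

About 12,580 are unemployed.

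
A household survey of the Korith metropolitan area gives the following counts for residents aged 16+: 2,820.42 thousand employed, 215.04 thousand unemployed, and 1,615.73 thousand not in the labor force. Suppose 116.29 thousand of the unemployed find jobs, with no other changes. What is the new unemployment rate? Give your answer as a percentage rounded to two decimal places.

Initially, labor force = 2,820.42 + 215.04 = 3,035.46 thousand, so u = 215.04/3,035.46 = 7.08%.
After the change, unemployed falls and employed rises by 116.29; labor force unchanged → E = 2,936.71, U = 98.75, labor force = 3,035.46 thousand.
New unemployment rate = 98.75 / 3,035.46 = 3.25%.

New unemployment rate ≈ 3.25%.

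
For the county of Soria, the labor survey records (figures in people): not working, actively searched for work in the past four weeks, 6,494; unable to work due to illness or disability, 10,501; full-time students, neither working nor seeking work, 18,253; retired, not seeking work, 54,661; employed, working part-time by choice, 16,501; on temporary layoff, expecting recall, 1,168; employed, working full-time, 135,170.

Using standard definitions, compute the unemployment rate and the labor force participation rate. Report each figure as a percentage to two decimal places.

Unemployment rate ≈ 4.81%; labor force participation rate ≈ 65.64%.

Employed = 16,501 + 135,170 = 151,671.
Unemployed = 6,494 + 1,168 = 7,662 (jobless and actively searching, or on temporary layoff).
Labor force = 151,671 + 7,662 = 159,333.
Not in labor force = 10,501 + 18,253 + 54,661 = 83,415 (those not working and not actively searching are outside the labor force).
Civilian working-age population = 159,333 + 83,415 = 242,748.
Unemployment rate = 7,662 / 159,333 = 4.81%.
Labor force participation rate = 159,333 / 242,748 = 65.64%.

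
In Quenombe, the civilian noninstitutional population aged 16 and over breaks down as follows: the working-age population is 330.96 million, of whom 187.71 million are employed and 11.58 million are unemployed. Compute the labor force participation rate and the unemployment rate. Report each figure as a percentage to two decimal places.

Labor force participation rate ≈ 60.22%; unemployment rate ≈ 5.81%.

Labor force = employed + unemployed = 187.71 + 11.58 = 199.29 million.
Unemployment rate = 11.58 / 199.29 = 5.81%.
Labor force participation rate = 199.29 / 330.96 = 60.22%.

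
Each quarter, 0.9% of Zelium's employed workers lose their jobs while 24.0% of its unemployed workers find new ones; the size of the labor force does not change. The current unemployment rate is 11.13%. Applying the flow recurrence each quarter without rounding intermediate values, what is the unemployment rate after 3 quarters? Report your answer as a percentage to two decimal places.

Unemployment rate after three quarters ≈ 6.80%.

With a fixed labor force, u_{t+1} = u_t + s·(1−u_t) − f·u_t = u_t·(1−s−f) + s.
Here 1−s−f = 0.751 and s = 0.009.
u_1 = 0.111300 × 0.751 + 0.009 = 0.092586.
u_2 = 0.092586 × 0.751 + 0.009 = 0.078532.
u_3 = 0.078532 × 0.751 + 0.009 = 0.067978.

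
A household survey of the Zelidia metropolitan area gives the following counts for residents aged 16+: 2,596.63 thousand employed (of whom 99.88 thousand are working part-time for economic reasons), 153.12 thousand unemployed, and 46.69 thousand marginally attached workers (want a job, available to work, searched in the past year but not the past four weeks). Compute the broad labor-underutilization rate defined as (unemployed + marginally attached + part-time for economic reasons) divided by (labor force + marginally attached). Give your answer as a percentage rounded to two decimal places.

Broad underutilization rate ≈ 10.72%.

Labor force = 2,596.63 + 153.12 = 2,749.75 thousand.
Numerator = 153.12 + 46.69 + 99.88 = 299.69 thousand.
Denominator = 2,749.75 + 46.69 = 2,796.44 thousand.
Broad rate = 299.69 / 2,796.44 = 10.72%.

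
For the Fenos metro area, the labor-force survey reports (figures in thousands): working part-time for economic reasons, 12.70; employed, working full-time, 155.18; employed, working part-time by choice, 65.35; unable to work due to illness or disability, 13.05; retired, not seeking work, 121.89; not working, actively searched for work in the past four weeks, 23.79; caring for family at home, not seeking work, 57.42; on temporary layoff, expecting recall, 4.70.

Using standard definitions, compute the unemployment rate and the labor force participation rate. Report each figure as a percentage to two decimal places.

Employed = 12.70 + 155.18 + 65.35 = 233.23 thousand (anyone who worked, including part-time for economic reasons, counts as employed).
Unemployed = 23.79 + 4.70 = 28.49 thousand (jobless and actively searching, or on temporary layoff).
Labor force = 233.23 + 28.49 = 261.72 thousand.
Not in labor force = 13.05 + 121.89 + 57.42 = 192.36 thousand (those not working and not actively searching are outside the labor force).
Civilian working-age population = 261.72 + 192.36 = 454.08 thousand.
Unemployment rate = 28.49 / 261.72 = 10.89%.
Labor force participation rate = 261.72 / 454.08 = 57.64%.

Unemployment rate ≈ 10.89%; labor force participation rate ≈ 57.64%.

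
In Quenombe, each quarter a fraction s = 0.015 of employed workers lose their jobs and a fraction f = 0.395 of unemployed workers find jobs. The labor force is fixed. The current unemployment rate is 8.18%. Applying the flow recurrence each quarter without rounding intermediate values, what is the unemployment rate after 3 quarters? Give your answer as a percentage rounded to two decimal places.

With a fixed labor force, u_{t+1} = u_t + s·(1−u_t) − f·u_t = u_t·(1−s−f) + s.
Here 1−s−f = 0.590 and s = 0.015.
u_1 = 0.081800 × 0.590 + 0.015 = 0.063262.
u_2 = 0.063262 × 0.590 + 0.015 = 0.052325.
u_3 = 0.052325 × 0.590 + 0.015 = 0.045872.

Unemployment rate after three quarters ≈ 4.59%.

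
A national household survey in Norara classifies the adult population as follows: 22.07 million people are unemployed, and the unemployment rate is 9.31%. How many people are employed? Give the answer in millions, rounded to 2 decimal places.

Labor force = U / u = 22.07 / 0.0931 ≈ 237.06 million.
Employed = labor force − unemployed = 237.06 − 22.07 = 214.99 million.

About 214.99 million are employed.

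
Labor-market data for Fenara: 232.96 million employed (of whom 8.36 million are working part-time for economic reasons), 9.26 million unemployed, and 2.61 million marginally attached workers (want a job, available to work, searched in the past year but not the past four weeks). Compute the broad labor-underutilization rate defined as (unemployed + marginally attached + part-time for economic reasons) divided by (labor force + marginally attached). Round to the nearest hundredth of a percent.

Broad underutilization rate ≈ 8.26%.

Labor force = 232.96 + 9.26 = 242.22 million.
Numerator = 9.26 + 2.61 + 8.36 = 20.23 million.
Denominator = 242.22 + 2.61 = 244.83 million.
Broad rate = 20.23 / 244.83 = 8.26%.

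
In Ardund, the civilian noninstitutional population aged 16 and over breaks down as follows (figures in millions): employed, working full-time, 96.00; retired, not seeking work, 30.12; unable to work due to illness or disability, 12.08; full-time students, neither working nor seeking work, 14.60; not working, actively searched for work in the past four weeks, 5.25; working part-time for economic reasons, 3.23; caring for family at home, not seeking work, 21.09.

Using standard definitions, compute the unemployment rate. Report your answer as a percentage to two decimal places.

Unemployment rate ≈ 5.02%.

Employed = 96.00 + 3.23 = 99.23 million (anyone who worked, including part-time for economic reasons, counts as employed).
Unemployed = 5.25 million.
Labor force = 99.23 + 5.25 = 104.48 million.
Unemployment rate = 5.25 / 104.48 = 5.02%.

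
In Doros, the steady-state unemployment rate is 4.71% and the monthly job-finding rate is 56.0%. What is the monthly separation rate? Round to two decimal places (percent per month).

From u* = s/(s+f): s = u·f/(1−u).
s = 0.0471 × 56.0 / (1 − 0.0471) = 2.6376 / 0.9529 ≈ 2.77% per month.

Separation rate ≈ 2.77% per month.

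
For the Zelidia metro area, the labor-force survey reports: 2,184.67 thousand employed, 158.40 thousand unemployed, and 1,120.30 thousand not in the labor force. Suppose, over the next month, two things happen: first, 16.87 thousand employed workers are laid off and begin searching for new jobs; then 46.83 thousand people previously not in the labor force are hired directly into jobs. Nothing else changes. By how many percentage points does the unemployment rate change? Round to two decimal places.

The unemployment rate changes by +0.57 percentage points.

Initially, labor force = 2,184.67 + 158.40 = 2,343.07 thousand, so u = 158.40/2,343.07 = 6.76%.
After the first change, employed falls and unemployed rises by 16.87; labor force unchanged → E = 2,167.80, U = 175.27, labor force = 2,343.07 thousand.
After the second change, employed and labor force both rise by 46.83; unemployed unchanged → E = 2,214.63, U = 175.27, labor force = 2,389.90 thousand.
New unemployment rate = 175.27 / 2,389.90 = 7.33%.
Change = 7.33% − 6.76% = +0.57 percentage points.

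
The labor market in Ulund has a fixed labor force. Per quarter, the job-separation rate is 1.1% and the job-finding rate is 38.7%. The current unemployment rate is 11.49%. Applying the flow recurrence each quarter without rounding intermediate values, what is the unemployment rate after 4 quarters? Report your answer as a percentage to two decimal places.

With a fixed labor force, u_{t+1} = u_t + s·(1−u_t) − f·u_t = u_t·(1−s−f) + s.
Here 1−s−f = 0.602 and s = 0.011.
u_1 = 0.114900 × 0.602 + 0.011 = 0.080170.
u_2 = 0.080170 × 0.602 + 0.011 = 0.059262.
u_3 = 0.059262 × 0.602 + 0.011 = 0.046676.
u_4 = 0.046676 × 0.602 + 0.011 = 0.039099.

Unemployment rate after four quarters ≈ 3.91%.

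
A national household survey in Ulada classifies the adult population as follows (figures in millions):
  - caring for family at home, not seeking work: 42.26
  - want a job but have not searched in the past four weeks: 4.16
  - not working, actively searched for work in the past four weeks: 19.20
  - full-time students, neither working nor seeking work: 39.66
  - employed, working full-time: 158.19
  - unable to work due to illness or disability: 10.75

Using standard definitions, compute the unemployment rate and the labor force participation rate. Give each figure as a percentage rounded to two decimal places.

Unemployment rate ≈ 10.82%; labor force participation rate ≈ 64.69%.

Employed = 158.19 million.
Unemployed = 19.20 million.
Labor force = 158.19 + 19.20 = 177.39 million.
Not in labor force = 42.26 + 4.16 + 39.66 + 10.75 = 96.83 million (those not working and not actively searching are outside the labor force — including those who want a job but have given up searching).
Civilian working-age population = 177.39 + 96.83 = 274.22 million.
Unemployment rate = 19.20 / 177.39 = 10.82%.
Labor force participation rate = 177.39 / 274.22 = 64.69%.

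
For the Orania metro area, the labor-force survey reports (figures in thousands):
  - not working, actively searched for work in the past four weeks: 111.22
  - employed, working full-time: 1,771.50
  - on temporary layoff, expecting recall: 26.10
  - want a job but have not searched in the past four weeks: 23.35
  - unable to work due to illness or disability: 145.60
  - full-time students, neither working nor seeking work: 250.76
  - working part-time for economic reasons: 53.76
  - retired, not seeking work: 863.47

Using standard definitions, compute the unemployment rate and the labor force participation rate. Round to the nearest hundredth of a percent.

Employed = 1,771.50 + 53.76 = 1,825.26 thousand (anyone who worked, including part-time for economic reasons, counts as employed).
Unemployed = 111.22 + 26.10 = 137.32 thousand (jobless and actively searching, or on temporary layoff).
Labor force = 1,825.26 + 137.32 = 1,962.58 thousand.
Not in labor force = 23.35 + 145.60 + 250.76 + 863.47 = 1,283.18 thousand (those not working and not actively searching are outside the labor force — including those who want a job but have given up searching).
Civilian working-age population = 1,962.58 + 1,283.18 = 3,245.76 thousand.
Unemployment rate = 137.32 / 1,962.58 = 7.00%.
Labor force participation rate = 1,962.58 / 3,245.76 = 60.47%.

Unemployment rate ≈ 7.00%; labor force participation rate ≈ 60.47%.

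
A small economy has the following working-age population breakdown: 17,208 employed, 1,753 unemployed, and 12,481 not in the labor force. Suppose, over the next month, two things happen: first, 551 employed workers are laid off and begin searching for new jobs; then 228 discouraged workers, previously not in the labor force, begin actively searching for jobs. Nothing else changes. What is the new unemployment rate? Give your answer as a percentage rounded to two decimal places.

New unemployment rate ≈ 13.20%.

Initially, labor force = 17,208 + 1,753 = 18,961, so u = 1,753/18,961 = 9.25%.
After the first change, employed falls and unemployed rises by 551; labor force unchanged → E = 16,657, U = 2,304, labor force = 18,961.
After the second change, unemployed and labor force both rise by 228 → E = 16,657, U = 2,532, labor force = 19,189.
New unemployment rate = 2,532 / 19,189 = 13.20%.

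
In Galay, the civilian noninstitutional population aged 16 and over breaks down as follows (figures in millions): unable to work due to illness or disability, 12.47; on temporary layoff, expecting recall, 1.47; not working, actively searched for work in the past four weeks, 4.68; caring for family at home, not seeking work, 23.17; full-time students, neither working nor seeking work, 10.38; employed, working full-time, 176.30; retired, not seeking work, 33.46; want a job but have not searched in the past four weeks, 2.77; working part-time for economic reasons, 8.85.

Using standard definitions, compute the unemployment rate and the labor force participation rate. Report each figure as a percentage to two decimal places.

Unemployment rate ≈ 3.21%; labor force participation rate ≈ 69.93%.

Employed = 176.30 + 8.85 = 185.15 million (anyone who worked, including part-time for economic reasons, counts as employed).
Unemployed = 1.47 + 4.68 = 6.15 million (jobless and actively searching, or on temporary layoff).
Labor force = 185.15 + 6.15 = 191.30 million.
Not in labor force = 12.47 + 23.17 + 10.38 + 33.46 + 2.77 = 82.25 million (those not working and not actively searching are outside the labor force — including those who want a job but have given up searching).
Civilian working-age population = 191.30 + 82.25 = 273.55 million.
Unemployment rate = 6.15 / 191.30 = 3.21%.
Labor force participation rate = 191.30 / 273.55 = 69.93%.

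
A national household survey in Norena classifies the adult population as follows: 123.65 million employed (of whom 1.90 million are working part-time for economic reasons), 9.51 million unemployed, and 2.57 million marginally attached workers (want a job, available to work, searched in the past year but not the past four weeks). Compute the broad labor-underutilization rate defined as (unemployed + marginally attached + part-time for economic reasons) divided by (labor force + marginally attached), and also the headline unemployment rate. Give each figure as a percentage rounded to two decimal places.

Labor force = 123.65 + 9.51 = 133.16 million.
Numerator = 9.51 + 2.57 + 1.90 = 13.98 million.
Denominator = 133.16 + 2.57 = 135.73 million.
Broad rate = 13.98 / 135.73 = 10.30%.
Headline unemployment rate = 9.51 / 133.16 = 7.14%.

Broad underutilization rate ≈ 10.30%; headline unemployment rate ≈ 7.14%.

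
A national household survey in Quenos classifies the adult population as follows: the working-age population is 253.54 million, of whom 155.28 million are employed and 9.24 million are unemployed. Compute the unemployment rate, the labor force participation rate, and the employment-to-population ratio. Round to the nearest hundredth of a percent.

Labor force = employed + unemployed = 155.28 + 9.24 = 164.52 million.
Unemployment rate = 9.24 / 164.52 = 5.62%.
Labor force participation rate = 164.52 / 253.54 = 64.89%.
Employment-population ratio = 155.28 / 253.54 = 61.24%.

Unemployment rate ≈ 5.62%; labor force participation rate ≈ 64.89%; employment-population ratio ≈ 61.24%.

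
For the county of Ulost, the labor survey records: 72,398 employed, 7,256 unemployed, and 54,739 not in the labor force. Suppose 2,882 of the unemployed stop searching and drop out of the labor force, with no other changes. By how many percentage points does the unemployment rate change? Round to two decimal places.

Initially, labor force = 72,398 + 7,256 = 79,654, so u = 7,256/79,654 = 9.11%.
After the change, unemployed and labor force both fall by 2,882 → E = 72,398, U = 4,374, labor force = 76,772.
New unemployment rate = 4,374 / 76,772 = 5.70%.
Change = 5.70% − 9.11% = −3.41 percentage points.

The unemployment rate changes by −3.41 percentage points.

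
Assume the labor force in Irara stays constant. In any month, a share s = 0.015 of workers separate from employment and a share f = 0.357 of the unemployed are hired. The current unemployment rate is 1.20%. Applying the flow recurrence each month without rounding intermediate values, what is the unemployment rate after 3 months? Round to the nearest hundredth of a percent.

Unemployment rate after three months ≈ 3.33%.

With a fixed labor force, u_{t+1} = u_t + s·(1−u_t) − f·u_t = u_t·(1−s−f) + s.
Here 1−s−f = 0.628 and s = 0.015.
u_1 = 0.012000 × 0.628 + 0.015 = 0.022536.
u_2 = 0.022536 × 0.628 + 0.015 = 0.029153.
u_3 = 0.029153 × 0.628 + 0.015 = 0.033308.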